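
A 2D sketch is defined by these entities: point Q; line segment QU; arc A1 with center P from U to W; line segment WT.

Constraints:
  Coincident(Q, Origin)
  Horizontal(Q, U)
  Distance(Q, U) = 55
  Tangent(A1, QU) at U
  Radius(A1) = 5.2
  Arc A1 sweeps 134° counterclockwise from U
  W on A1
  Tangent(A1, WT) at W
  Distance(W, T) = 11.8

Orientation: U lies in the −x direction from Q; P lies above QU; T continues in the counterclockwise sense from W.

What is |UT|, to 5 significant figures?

17.865

Q is at the origin; QU is horizontal with |QU| = 55.0 and U on the −x side, so U = (-55.000, 0.0000). A1 meets QU tangentially, so PU is at right angles to QU, so P = U + (0, 5.2) = (-55.000, 5.2000). On A1, U sits at bearing -90° from P; a 134° counterclockwise sweep puts W at bearing 44°, so W = P + 5.2·(cos 44°, sin 44°) = (-51.259, 8.8122). Since A1 is tangent to WT there, PW ⟂ WT, so WT runs along (−sin 44°, cos 44°); with |WT| = 11.8, T = (-59.456, 17.300). Then |UT| = |T − U| = 17.865.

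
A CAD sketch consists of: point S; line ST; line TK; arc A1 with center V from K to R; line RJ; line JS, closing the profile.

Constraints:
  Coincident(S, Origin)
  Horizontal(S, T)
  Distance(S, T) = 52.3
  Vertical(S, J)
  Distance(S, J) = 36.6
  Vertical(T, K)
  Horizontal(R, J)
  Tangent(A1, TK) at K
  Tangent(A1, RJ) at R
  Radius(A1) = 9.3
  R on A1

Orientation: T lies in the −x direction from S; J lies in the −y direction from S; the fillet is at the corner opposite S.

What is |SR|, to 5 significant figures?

56.467

The virtual corner opposite S is at (-52.300, -36.600). Tangency of A1 to TK means the radius VK is perpendicular to TK and A1 meets RJ tangentially, so VR is at right angles to RJ, with radius 9.3, so the center V sits 9.3 in from both sides at V = (-43.000, -27.300). That places the tangent points at K = (-52.300, -27.300) on TK and R = (-43.000, -36.600) on RJ. Then |SR| = |R − S| = 56.467.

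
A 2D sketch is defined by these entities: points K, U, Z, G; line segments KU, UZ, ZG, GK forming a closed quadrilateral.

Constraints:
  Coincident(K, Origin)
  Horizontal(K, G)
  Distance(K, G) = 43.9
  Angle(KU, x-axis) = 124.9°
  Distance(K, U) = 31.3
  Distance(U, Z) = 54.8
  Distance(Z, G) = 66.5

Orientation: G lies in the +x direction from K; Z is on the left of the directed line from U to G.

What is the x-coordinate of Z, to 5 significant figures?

22.307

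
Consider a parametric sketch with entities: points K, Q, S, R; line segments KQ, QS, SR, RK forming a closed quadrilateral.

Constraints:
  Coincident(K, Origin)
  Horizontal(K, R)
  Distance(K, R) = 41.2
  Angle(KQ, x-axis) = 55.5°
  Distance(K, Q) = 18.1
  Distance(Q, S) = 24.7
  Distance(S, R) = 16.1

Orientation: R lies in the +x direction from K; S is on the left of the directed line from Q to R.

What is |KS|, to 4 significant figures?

37.97

K is at the origin; KR is horizontal with |KR| = 41.2 and R in +x, so R = (41.2, 0). KQ runs at 55.5° with |KQ| = 18.1, so Q = (10.25, 14.92). S is determined by |QS| = 24.7 and |SR| = 16.1 together: it lies at the intersection of circle(Q, 24.7) and circle(R, 16.1). With |QR| = 34.36, the foot of the radical line on QR is 22.28 from Q and the perpendicular offset is √(24.7² − 22.28²) = 10.65. Taking the left-of-QR solution: S = (34.95, 14.84).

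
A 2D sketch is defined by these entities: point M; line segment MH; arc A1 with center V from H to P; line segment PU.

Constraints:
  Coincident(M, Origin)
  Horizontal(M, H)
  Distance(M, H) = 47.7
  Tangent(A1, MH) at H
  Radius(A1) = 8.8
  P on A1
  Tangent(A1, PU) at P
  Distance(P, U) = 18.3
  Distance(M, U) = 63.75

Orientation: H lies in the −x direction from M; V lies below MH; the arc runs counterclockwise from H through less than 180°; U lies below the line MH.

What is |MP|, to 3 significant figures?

57.0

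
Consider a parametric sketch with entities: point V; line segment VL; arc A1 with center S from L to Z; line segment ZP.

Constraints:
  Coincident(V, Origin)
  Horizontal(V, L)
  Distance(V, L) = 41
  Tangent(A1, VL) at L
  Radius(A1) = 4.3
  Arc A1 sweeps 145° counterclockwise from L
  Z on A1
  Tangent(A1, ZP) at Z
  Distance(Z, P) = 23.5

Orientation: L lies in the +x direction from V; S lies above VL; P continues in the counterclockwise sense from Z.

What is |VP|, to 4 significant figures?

32.25

On A1, L sits at bearing -90° from S; a 145° counterclockwise sweep puts Z at bearing 55°, so Z = S + 4.3·(cos 55°, sin 55°) = (43.47, 7.822). Since A1 is tangent to ZP there, SZ ⟂ ZP, so ZP runs along (−sin 55°, cos 55°); with |ZP| = 23.5, P = (24.22, 21.30). Then |VP| = |P − V| = 32.25.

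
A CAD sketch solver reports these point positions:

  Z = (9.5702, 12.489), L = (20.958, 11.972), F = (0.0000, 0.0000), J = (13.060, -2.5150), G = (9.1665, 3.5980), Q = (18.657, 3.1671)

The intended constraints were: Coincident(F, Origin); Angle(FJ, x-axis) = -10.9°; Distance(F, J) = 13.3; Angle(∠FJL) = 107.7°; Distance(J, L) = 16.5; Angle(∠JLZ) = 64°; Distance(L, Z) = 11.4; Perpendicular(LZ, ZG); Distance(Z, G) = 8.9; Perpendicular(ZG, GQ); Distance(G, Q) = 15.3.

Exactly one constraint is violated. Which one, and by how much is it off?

Distance(G, Q) = 15.3 — off by 5.80.

F = (0.00, 0.00) ✓; FJ at -10.90° ✓; |FJ| = 13.30 ✓; ∠FJL = 107.7° ✓; |JL| = 16.50 ✓; ∠JLZ = 64.00° ✓; |LZ| = 11.40 ✓; ∠(LZ, ZG) = 90.00° ✓; |ZG| = 8.900 ✓; ∠(ZG, GQ) = 90.00° ✓; |GQ| = 9.500 ✗.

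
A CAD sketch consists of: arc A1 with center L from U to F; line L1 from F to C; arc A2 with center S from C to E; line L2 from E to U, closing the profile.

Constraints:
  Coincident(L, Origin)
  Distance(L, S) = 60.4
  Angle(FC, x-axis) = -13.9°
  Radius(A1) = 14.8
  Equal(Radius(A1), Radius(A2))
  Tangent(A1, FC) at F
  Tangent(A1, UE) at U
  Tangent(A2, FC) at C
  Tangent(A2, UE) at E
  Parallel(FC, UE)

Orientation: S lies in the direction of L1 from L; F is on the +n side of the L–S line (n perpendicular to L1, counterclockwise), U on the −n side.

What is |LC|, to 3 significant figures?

62.2

Tangency of A1 to both parallel lines with radius 14.8 puts F and U at L ± 14.8·n: F = (3.56, 14.4), U = (-3.56, -14.4). Equal radii place C and E the same way about S: C = S + 14.8·n = (62.2, -0.143), E = S − 14.8·n = (55.1, -28.9). Then |LC| = |C − L| = 62.2.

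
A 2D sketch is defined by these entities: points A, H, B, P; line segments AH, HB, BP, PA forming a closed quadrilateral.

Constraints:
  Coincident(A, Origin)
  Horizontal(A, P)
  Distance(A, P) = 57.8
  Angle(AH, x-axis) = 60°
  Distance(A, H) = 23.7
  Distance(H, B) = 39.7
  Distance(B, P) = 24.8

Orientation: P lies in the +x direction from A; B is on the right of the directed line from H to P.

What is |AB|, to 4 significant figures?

37.41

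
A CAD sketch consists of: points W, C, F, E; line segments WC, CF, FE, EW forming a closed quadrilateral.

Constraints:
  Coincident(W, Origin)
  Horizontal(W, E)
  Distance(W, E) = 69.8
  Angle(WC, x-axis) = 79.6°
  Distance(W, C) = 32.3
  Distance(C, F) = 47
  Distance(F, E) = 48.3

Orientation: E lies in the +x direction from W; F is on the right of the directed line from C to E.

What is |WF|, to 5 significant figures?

25.940

Checks: |CF| = 47.00 ✓; |FE| = 48.30 ✓.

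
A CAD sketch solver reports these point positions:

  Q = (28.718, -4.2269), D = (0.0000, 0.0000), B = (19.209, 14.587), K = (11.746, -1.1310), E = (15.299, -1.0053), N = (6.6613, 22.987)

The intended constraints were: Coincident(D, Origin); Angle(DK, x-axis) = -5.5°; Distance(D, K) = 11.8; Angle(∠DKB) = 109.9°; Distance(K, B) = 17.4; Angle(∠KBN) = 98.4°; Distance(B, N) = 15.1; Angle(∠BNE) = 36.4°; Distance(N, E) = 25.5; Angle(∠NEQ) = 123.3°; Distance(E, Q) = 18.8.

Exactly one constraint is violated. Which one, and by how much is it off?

Distance(E, Q) = 18.8 — off by 5.00.

D = (0.00, 0.00) ✓; DK at -5.500° ✓; |DK| = 11.80 ✓; ∠DKB = 109.9° ✓; |KB| = 17.40 ✓; ∠KBN = 98.40° ✓; |BN| = 15.10 ✓; ∠BNE = 36.40° ✓; |NE| = 25.50 ✓; ∠NEQ = 123.3° ✓; |EQ| = 13.80 ✗.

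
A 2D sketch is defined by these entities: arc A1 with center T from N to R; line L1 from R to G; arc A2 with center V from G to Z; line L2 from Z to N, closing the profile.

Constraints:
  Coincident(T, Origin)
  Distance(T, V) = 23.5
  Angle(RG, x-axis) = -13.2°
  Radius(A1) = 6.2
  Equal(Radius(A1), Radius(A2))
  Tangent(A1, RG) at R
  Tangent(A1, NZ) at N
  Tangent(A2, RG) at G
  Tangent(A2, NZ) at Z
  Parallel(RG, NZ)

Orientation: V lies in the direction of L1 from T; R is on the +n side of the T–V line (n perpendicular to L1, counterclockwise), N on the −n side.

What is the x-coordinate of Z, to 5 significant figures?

21.463

The slot axis is L1's direction at -13.2°, so u = (cos -13.2°, sin -13.2°) = (0.97358, -0.22835) and n = (−sin -13.2°, cos -13.2°) = (0.22835, 0.97358). T is at the origin and V lies 23.5 along u from T, so V = 23.5·u = (22.879, -5.3662). Tangency of A1 to both parallel lines with radius 6.2 puts R and N at T ± 6.2·n: R = (1.4158, 6.0362), N = (-1.4158, -6.0362). Equal radii place G and Z the same way about V: G = V + 6.2·n = (24.295, 0.66994), Z = V − 6.2·n = (21.463, -11.402). So Z.x = 21.463.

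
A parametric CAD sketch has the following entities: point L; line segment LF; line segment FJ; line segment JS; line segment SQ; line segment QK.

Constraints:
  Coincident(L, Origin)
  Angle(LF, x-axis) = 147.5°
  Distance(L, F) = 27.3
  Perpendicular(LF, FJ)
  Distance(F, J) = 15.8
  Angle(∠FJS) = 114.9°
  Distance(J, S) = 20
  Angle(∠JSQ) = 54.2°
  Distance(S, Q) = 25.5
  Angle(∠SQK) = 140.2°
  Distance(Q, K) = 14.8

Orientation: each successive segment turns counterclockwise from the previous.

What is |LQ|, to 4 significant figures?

14.01

L is at the origin; LF runs at 147.5° with length 27.3, so F = (-23.02, 14.67). LF ⟂ FJ, so FJ runs at -122.5°; with |FJ| = 15.8, J = (-31.51, 1.343). ∠FJS = 114.9° gives JS at -57.40° from the x-axis; with |JS| = 20.0, S = (-20.74, -15.51). ∠JSQ = 54.2° gives SQ at 68.40° from the x-axis; with |SQ| = 25.5, Q = (-11.35, 8.203). Then |LQ| = |Q − L| = 14.01.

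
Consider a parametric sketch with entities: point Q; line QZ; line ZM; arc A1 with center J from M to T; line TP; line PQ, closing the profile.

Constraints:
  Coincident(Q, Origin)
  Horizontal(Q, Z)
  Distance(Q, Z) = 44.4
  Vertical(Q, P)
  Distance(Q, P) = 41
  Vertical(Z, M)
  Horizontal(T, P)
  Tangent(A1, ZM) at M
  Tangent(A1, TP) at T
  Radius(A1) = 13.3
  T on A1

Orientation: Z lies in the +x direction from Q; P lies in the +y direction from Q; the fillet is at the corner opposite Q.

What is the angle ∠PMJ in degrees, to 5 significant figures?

16.676°

Q is at the origin; Q and Z share the same y with |QZ| = 44.4 and Z on the +x side, so Z = (44.400, 0.0000). Q and P share the same x with |QP| = 41.0 and P on the +y side, so P = (0.0000, 41.000). The virtual corner opposite Q is at (44.400, 41.000). Since A1 is tangent to ZM there, JM ⟂ ZM and since A1 is tangent to TP there, JT ⟂ TP, with radius 13.3, so the center J sits 13.3 in from both sides at J = (31.100, 27.700). That places the tangent points at M = (44.400, 27.700) on ZM and T = (31.100, 41.000) on TP. Then cos ∠PMJ = MP·MJ / (|MP||MJ|), giving 16.676°.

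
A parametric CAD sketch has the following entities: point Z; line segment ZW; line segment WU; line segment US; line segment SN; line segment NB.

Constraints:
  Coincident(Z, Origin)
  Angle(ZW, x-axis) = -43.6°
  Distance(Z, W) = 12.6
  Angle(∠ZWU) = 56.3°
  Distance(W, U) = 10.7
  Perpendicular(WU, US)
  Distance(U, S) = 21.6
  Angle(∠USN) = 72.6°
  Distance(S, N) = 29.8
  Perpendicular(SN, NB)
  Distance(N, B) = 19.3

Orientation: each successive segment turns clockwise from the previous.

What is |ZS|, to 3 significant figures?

11.7

Z is at the origin; ZW runs at -43.6° with length 12.6, so W = (9.12, -8.69). ∠ZWU = 56.3° gives WU at -167° from the x-axis; with |WU| = 10.7, U = (-1.31, -11.0). WU ⟂ US, so US runs at 103°; with |US| = 21.6, S = (-6.06, 10.0). Then |ZS| = |S − Z| = 11.7.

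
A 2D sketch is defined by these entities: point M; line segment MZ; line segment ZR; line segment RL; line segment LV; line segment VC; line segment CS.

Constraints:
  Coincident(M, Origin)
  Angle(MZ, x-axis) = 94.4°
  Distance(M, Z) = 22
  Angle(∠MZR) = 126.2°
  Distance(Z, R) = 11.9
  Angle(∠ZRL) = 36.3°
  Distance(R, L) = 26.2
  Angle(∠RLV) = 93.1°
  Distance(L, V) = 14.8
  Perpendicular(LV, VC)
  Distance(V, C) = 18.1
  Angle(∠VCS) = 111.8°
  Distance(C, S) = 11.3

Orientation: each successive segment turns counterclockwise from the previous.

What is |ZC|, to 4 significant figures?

8.737

M is at the origin; MZ runs at 94.4° with length 22.0, so Z = (-1.688, 21.94). ∠MZR = 126.2° gives ZR at 148.2° from the x-axis; with |ZR| = 11.9, R = (-11.80, 28.21). ∠ZRL = 36.3° gives RL at -68.10° from the x-axis; with |RL| = 26.2, L = (-2.029, 3.897). ∠RLV = 93.1° gives LV at 18.80° from the x-axis; with |LV| = 14.8, V = (11.98, 8.666). The perpendicularity gives VC at right angles to LV, so VC runs at 108.8°; with |VC| = 18.1, C = (6.148, 25.80). Then |ZC| = |C − Z| = 8.737.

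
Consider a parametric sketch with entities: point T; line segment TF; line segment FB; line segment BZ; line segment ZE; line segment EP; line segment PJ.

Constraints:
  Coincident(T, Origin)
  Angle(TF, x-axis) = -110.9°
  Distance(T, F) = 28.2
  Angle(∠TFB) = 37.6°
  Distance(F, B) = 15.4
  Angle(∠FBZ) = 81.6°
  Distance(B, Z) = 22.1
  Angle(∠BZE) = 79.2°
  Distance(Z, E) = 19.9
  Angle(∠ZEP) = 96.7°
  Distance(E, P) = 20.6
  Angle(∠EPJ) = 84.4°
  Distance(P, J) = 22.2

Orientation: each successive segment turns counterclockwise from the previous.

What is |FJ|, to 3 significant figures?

19.1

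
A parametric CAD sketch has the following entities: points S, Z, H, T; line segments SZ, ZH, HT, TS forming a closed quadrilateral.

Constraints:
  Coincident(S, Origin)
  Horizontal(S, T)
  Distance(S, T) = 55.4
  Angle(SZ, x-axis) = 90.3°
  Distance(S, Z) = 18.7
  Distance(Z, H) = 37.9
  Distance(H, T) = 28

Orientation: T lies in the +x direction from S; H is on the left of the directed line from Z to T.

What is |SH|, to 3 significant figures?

43.5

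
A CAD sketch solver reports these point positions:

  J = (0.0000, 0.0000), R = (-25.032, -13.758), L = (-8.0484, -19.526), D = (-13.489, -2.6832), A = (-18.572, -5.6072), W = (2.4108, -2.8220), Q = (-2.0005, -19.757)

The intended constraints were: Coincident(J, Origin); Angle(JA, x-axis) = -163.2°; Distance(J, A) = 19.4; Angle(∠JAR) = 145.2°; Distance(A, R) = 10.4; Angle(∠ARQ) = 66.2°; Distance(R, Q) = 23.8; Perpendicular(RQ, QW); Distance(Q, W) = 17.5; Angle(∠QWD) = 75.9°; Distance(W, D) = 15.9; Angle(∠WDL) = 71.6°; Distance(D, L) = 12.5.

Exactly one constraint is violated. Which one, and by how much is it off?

Distance(D, L) = 12.5 — off by 5.20.

J = (0.00, 0.00) ✓; JA at -163.2° ✓; |JA| = 19.40 ✓; ∠JAR = 145.2° ✓; |AR| = 10.40 ✓; ∠ARQ = 66.20° ✓; |RQ| = 23.80 ✓; ∠(RQ, QW) = 90.00° ✓; |QW| = 17.50 ✓; ∠QWD = 75.90° ✓; |WD| = 15.90 ✓; ∠WDL = 71.60° ✓; |DL| = 17.70 ✗.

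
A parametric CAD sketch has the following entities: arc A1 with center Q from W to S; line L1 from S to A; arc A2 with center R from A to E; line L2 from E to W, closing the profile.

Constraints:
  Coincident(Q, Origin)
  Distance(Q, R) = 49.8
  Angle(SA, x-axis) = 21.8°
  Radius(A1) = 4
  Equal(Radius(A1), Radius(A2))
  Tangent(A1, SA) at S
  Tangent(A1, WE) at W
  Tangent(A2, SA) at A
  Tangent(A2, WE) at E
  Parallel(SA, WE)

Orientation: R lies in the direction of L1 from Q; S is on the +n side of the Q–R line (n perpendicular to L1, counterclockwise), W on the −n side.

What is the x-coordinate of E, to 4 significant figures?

47.72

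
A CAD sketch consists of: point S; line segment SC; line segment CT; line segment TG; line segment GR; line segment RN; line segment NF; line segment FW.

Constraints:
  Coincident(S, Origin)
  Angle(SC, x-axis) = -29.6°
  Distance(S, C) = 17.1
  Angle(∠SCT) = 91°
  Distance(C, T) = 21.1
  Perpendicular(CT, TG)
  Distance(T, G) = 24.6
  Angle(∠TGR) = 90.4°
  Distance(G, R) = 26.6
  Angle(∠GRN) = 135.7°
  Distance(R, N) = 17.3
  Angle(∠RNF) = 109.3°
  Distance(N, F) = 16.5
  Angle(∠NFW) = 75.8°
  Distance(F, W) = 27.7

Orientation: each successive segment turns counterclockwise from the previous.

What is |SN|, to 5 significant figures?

18.184

∠TGR = 90.4° gives GR at -121.00° from the x-axis; with |GR| = 26.6, R = (-9.2651, -0.56298). ∠GRN = 135.7° gives RN at -76.700° from the x-axis; with |RN| = 17.3, N = (-5.2853, -17.399). Then |SN| = |N − S| = 18.184.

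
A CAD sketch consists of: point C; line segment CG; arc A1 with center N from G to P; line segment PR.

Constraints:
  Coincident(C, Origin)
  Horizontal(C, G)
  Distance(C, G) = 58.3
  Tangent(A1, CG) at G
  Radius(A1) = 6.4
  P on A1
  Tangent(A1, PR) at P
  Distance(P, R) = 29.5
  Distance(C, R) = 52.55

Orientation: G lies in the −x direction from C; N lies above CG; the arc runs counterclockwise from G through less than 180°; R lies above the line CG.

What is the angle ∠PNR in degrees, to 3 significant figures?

77.8°

C is at the origin; C and G share the same y with |CG| = 58.3 and G on the −x side, so G = (-58.3, 0.00). The tangent condition forces NG to be normal to CG, so N = G + (0, 6.4) = (-58.3, 6.40). Since NP ⟂ PR (tangency), |NR| = √(6.4² + 29.5²) = 30.2 regardless of where P sits on A1. So R lies on both circle(C, 52.55) and circle(N, 30.2); the above-CG intersection is R = (-41.9, 31.7). P is the foot of the tangent from R: P = (-52.3, 4.14).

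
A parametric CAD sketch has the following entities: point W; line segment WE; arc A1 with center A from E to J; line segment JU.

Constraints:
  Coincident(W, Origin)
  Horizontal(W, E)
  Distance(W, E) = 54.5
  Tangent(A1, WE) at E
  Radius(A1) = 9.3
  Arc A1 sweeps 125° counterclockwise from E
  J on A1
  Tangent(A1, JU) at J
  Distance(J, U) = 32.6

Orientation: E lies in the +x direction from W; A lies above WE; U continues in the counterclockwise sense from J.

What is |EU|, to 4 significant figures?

42.80

On A1, E sits at bearing -90° from A; a 125° counterclockwise sweep puts J at bearing 35°, so J = A + 9.3·(cos 35°, sin 35°) = (62.12, 14.63). The tangent condition forces AJ to be normal to JU, so JU runs along (−sin 35°, cos 35°); with |JU| = 32.6, U = (43.42, 41.34). Then |EU| = |U − E| = 42.80.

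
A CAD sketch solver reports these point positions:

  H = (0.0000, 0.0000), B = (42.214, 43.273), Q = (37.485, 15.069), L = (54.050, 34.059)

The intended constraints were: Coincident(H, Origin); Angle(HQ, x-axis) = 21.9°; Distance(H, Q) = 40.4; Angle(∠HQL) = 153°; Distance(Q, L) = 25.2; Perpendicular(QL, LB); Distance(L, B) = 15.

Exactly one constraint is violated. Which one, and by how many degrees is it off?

Perpendicular(QL, LB) — off by 3.20°.

H = (0.00, 0.00) ✓; HQ at 21.90° ✓; |HQ| = 40.40 ✓; ∠HQL = 153.0° ✓; |QL| = 25.20 ✓; ∠(QL, LB) = 93.20° ✗; |LB| = 15.00 ✓.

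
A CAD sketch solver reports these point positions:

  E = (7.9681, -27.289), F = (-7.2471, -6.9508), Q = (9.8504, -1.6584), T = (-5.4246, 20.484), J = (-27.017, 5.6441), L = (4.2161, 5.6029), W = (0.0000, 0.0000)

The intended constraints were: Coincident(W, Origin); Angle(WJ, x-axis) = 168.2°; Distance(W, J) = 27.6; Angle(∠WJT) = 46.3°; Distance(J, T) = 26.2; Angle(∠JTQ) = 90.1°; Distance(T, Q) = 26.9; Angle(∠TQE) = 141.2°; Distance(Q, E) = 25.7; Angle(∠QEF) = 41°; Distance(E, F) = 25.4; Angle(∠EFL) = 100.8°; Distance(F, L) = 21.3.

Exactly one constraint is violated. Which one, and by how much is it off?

Distance(F, L) = 21.3 — off by 4.30.

W = (0.00, 0.00) ✓; WJ at 168.2° ✓; |WJ| = 27.60 ✓; ∠WJT = 46.30° ✓; |JT| = 26.20 ✓; ∠JTQ = 90.10° ✓; |TQ| = 26.90 ✓; ∠TQE = 141.2° ✓; |QE| = 25.70 ✓; ∠QEF = 41.00° ✓; |EF| = 25.40 ✓; ∠EFL = 100.8° ✓; |FL| = 17.00 ✗.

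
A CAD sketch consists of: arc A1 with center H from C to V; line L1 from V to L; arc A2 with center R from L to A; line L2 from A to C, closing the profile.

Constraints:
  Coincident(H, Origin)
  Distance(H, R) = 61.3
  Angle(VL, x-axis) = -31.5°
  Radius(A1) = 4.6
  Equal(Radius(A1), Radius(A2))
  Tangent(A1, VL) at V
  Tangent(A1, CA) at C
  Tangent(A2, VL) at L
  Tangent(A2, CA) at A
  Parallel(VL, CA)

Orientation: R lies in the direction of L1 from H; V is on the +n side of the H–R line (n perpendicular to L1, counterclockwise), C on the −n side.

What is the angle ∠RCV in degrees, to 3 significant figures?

85.7°

The slot axis is L1's direction at -31.5°, so u = (cos -31.5°, sin -31.5°) = (0.853, -0.522) and n = (−sin -31.5°, cos -31.5°) = (0.522, 0.853). H is at the origin and R lies 61.3 along u from H, so R = 61.3·u = (52.3, -32.0). Tangency of A1 to both parallel lines with radius 4.6 puts V and C at H ± 4.6·n: V = (2.40, 3.92), C = (-2.40, -3.92). Then cos ∠RCV = CR·CV / (|CR||CV|), giving 85.7°.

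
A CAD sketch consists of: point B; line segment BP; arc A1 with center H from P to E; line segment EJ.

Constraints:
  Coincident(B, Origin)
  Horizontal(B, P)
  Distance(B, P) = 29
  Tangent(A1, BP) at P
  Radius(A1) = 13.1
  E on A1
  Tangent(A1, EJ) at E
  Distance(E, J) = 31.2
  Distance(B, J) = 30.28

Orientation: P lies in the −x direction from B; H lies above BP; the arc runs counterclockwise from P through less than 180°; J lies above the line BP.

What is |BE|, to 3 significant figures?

19.2

Checks: |HE| = 13.10 ✓; ∠(HE, EJ) = 90.00° ✓; |EJ| = 31.20 ✓; |BJ| = 30.28 ✓.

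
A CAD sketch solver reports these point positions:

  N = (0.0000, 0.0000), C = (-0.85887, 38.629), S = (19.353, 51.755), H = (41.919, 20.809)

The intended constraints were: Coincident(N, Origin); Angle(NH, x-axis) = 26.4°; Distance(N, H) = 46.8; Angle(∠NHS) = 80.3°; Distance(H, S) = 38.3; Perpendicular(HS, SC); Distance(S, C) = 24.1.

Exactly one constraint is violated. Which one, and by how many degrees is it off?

Perpendicular(HS, SC) — off by 3.10°.

N = (0.00, 0.00) ✓; NH at 26.40° ✓; |NH| = 46.80 ✓; ∠NHS = 80.30° ✓; |HS| = 38.30 ✓; ∠(HS, SC) = 86.90° ✗; |SC| = 24.10 ✓.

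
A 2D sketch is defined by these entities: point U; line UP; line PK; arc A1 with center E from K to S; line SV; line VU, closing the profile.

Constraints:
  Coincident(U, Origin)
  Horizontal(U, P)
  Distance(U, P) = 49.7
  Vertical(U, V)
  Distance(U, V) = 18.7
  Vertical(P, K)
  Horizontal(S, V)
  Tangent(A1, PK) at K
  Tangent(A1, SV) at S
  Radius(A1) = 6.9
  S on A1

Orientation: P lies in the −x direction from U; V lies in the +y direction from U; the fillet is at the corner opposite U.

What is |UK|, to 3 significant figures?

51.1

U is at the origin; UP is horizontal with |UP| = 49.7 and P on the −x side, so P = (-49.7, 0.00). U and V share the same x with |UV| = 18.7 and V on the +y side, so V = (0.00, 18.7). The virtual corner opposite U is at (-49.7, 18.7). The tangent condition forces EK to be normal to PK and the tangent condition forces ES to be normal to SV, with radius 6.9, so the center E sits 6.9 in from both sides at E = (-42.8, 11.8). That places the tangent points at K = (-49.7, 11.8) on PK and S = (-42.8, 18.7) on SV. Then |UK| = |K − U| = 51.1.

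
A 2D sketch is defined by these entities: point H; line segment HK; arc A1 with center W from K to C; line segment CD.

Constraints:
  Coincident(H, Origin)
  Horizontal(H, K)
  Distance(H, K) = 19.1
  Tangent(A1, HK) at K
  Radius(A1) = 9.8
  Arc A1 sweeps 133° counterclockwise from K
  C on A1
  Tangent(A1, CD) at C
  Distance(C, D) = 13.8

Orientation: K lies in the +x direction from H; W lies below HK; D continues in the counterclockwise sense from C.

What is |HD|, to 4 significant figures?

34.09

H is at the origin; HK is horizontal with |HK| = 19.1 and K on the +x side, so K = (19.10, 0.000). A1 meets HK tangentially, so WK is at right angles to HK, so W = K + (0, -9.8) = (19.10, -9.800). On A1, K sits at bearing 90° from W; a 133° counterclockwise sweep puts C at bearing 223°, so C = W + 9.8·(cos 223°, sin 223°) = (11.93, -16.48). Tangency of A1 to CD means the radius WC is perpendicular to CD, so CD runs along (−sin 223°, cos 223°); with |CD| = 13.8, D = (21.34, -26.58). Then |HD| = |D − H| = 34.09.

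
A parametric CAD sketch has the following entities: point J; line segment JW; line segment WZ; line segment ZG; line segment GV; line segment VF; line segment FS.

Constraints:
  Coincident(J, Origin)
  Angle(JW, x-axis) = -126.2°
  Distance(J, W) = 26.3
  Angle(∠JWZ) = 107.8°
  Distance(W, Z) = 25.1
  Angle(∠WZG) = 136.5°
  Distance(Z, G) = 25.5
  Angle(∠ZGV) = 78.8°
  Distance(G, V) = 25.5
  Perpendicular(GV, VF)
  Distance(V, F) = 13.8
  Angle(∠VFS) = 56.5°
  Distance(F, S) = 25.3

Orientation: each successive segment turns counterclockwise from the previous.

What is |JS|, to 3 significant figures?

48.4

J is at the origin; JW runs at -126.2° with length 26.3, so W = (-15.5, -21.2). ∠JWZ = 107.8° gives WZ at -54.0° from the x-axis; with |WZ| = 25.1, Z = (-0.780, -41.5). ∠WZG = 136.5° gives ZG at -10.5° from the x-axis; with |ZG| = 25.5, G = (24.3, -46.2). ∠ZGV = 78.8° gives GV at 90.7° from the x-axis; with |GV| = 25.5, V = (24.0, -20.7). The perpendicularity gives VF at right angles to GV, so VF runs at -179°; with |VF| = 13.8, F = (10.2, -20.8). ∠VFS = 56.5° gives FS at -55.8° from the x-axis; with |FS| = 25.3, S = (24.4, -41.8). Then |JS| = |S − J| = 48.4.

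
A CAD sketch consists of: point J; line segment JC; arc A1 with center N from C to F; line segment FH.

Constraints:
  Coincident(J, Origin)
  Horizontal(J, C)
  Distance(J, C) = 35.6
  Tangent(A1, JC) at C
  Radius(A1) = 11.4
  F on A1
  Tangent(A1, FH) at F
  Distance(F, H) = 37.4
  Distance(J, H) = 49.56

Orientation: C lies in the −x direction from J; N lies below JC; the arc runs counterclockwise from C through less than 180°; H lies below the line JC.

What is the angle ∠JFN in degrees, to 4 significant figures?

20.17°

J is at the origin; J and C share the same y with |JC| = 35.6 and C on the −x side, so C = (-35.60, 0.000). A1 meets JC tangentially, so NC is at right angles to JC, so N = C + (0, -11.4) = (-35.60, -11.40). Since NF ⟂ FH (tangency), |NH| = √(11.4² + 37.4²) = 39.10 regardless of where F sits on A1. So H lies on both circle(J, 49.56) and circle(N, 39.10); the below-JC intersection is H = (-17.85, -46.24). F is the foot of the tangent from H: F = (-43.81, -19.31).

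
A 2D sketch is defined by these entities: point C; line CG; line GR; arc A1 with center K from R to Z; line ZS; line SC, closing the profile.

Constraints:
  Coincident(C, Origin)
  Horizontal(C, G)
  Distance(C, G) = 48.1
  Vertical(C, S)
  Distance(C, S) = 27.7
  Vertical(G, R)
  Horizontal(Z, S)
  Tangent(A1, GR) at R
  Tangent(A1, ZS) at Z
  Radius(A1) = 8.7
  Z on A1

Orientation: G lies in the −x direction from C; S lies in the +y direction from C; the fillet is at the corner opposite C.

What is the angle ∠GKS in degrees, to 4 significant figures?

127.1°

C and S share the same x with |CS| = 27.7 and S on the +y side, so S = (0.000, 27.70). The virtual corner opposite C is at (-48.10, 27.70). Since A1 is tangent to GR there, KR ⟂ GR and the tangent condition forces KZ to be normal to ZS, with radius 8.7, so the center K sits 8.7 in from both sides at K = (-39.40, 19.00). Then cos ∠GKS = KG·KS / (|KG||KS|), giving 127.1°.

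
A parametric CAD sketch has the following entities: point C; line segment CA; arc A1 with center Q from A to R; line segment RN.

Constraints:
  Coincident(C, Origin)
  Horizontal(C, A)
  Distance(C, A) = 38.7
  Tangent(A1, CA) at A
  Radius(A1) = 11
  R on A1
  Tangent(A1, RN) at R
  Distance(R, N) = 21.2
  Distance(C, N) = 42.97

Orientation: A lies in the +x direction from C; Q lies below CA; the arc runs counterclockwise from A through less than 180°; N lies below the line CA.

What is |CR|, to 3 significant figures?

29.9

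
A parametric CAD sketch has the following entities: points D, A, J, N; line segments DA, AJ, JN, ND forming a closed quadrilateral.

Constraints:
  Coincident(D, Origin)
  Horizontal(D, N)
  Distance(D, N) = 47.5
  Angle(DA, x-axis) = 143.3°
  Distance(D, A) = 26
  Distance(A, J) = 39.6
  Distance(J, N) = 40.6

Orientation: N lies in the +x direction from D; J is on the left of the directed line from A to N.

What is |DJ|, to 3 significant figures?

31.9

D is at the origin; DN is horizontal with |DN| = 47.5 and N in +x, so N = (47.5, 0). DA runs at 143.3° with |DA| = 26.0, so A = (-20.8, 15.5). J is determined by |AJ| = 39.6 and |JN| = 40.6 together: it lies at the intersection of circle(A, 39.6) and circle(N, 40.6). With |AN| = 70.1, the foot of the radical line on AN is 34.5 from A and the perpendicular offset is √(39.6² − 34.5²) = 19.5. Taking the left-of-AN solution: J = (17.1, 26.9).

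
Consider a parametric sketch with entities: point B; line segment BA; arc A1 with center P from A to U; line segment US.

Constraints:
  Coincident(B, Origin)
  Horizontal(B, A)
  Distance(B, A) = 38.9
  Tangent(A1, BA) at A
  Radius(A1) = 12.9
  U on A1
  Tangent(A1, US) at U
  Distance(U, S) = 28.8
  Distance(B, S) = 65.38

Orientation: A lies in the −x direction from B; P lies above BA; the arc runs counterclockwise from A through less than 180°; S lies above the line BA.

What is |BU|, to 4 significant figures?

36.81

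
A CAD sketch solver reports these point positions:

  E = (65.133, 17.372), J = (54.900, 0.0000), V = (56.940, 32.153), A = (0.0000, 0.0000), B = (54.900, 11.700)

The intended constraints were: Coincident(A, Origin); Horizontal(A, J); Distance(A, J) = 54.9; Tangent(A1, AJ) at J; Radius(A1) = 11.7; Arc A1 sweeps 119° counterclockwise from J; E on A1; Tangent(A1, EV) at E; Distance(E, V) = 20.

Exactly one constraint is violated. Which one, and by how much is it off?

Distance(E, V) = 20 — off by 3.10.

A = (0.00, 0.00) ✓; A.y = 0.00, J.y = 0.00 ✓; |AJ| = 54.90 ✓; ∠(BJ, JA) = 90.00° ✓; |BJ| = 11.70 ✓; bearing(B→E) − bearing(B→J) = 119.0° ✓; |BE| = 11.70 ✓; ∠(BE, EV) = 90.00° ✓; |EV| = 16.90 ✗.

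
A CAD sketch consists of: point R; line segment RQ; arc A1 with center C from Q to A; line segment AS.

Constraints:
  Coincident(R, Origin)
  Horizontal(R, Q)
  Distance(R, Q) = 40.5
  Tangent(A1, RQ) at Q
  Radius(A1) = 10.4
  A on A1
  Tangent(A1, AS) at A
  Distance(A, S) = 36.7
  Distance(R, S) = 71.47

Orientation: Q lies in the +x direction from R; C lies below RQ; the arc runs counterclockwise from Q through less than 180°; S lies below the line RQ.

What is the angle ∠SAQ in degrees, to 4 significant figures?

116.0°

Checks: ∠(CQ, QR) = 90.00° ✓; |CQ| = 10.40 ✓; |CA| = 10.40 ✓; ∠(CA, AS) = 90.00° ✓; |AS| = 36.70 ✓; |RS| = 71.47 ✓.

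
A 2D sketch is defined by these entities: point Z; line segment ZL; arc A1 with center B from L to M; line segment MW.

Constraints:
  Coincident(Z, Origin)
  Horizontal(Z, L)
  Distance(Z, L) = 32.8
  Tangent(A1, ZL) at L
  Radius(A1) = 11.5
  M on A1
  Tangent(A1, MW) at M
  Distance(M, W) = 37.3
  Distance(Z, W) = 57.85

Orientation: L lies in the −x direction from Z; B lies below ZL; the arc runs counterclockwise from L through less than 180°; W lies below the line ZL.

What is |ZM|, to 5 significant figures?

46.236

Checks: |BM| = 11.50 ✓; ∠(BM, MW) = 90.00° ✓; |MW| = 37.30 ✓; |ZW| = 57.85 ✓.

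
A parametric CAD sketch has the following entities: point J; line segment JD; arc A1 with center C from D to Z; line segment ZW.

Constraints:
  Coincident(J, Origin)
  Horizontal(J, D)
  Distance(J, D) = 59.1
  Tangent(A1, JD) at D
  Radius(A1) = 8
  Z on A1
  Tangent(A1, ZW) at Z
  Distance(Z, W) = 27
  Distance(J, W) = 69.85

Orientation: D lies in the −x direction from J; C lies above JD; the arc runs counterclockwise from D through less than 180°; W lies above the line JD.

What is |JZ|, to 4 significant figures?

52.54

Checks: |CZ| = 8.000 ✓; ∠(CZ, ZW) = 90.00° ✓; |ZW| = 27.00 ✓; |JW| = 69.85 ✓.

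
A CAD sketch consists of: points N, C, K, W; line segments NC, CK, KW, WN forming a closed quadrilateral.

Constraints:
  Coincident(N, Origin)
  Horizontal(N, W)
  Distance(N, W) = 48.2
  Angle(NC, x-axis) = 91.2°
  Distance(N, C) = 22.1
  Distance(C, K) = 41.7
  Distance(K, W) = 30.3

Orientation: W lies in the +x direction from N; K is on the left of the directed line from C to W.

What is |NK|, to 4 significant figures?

50.09

Checks: |CK| = 41.70 ✓; |KW| = 30.30 ✓.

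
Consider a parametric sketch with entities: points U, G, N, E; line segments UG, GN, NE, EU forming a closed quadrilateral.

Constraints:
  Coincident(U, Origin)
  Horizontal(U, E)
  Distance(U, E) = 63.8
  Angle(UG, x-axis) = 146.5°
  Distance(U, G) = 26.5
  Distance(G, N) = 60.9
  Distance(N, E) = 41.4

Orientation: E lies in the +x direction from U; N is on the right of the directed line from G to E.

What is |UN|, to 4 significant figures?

34.42

U is at the origin; U and E share the same y with |UE| = 63.8 and E in +x, so E = (63.8, 0). UG runs at 146.5° with |UG| = 26.5, so G = (-22.10, 14.63). N is determined by |GN| = 60.9 and |NE| = 41.4 together: it lies at the intersection of circle(G, 60.9) and circle(E, 41.4). With |GE| = 87.13, the foot of the radical line on GE is 55.01 from G and the perpendicular offset is √(60.9² − 55.01²) = 26.12. Taking the right-of-GE solution: N = (27.75, -20.36).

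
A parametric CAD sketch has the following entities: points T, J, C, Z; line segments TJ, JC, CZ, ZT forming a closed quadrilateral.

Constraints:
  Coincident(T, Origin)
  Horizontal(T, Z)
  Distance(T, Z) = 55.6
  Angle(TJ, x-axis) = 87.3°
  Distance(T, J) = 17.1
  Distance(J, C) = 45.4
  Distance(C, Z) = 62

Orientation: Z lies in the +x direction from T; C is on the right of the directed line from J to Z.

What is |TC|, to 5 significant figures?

28.321

T is at the origin; T and Z share the same y with |TZ| = 55.6 and Z in +x, so Z = (55.6, 0). TJ runs at 87.3° with |TJ| = 17.1, so J = (0.80552, 17.081). C is determined by |JC| = 45.4 and |CZ| = 62.0 together: it lies at the intersection of circle(J, 45.4) and circle(Z, 62.0). With |JZ| = 57.395, the foot of the radical line on JZ is 13.166 from J and the perpendicular offset is √(45.4² − 13.166²) = 43.449. Taking the right-of-JZ solution: C = (0.44462, -28.318).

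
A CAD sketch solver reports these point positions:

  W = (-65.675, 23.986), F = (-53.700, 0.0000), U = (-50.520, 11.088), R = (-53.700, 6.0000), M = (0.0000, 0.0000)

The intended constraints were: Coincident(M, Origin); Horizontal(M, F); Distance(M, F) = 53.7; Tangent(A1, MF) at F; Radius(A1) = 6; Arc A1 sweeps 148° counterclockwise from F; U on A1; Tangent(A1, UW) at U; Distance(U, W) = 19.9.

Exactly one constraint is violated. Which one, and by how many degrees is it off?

Tangent(A1, UW) at U — off by 8.39°.

M = (0.00, 0.00) ✓; M.y = 0.00, F.y = 0.00 ✓; |MF| = 53.70 ✓; ∠(RF, FM) = 90.00° ✓; |RF| = 6.000 ✓; bearing(R→U) − bearing(R→F) = 148.0° ✓; |RU| = 6.000 ✓; ∠(RU, UW) = 98.39° ✗; |UW| = 19.90 ✓.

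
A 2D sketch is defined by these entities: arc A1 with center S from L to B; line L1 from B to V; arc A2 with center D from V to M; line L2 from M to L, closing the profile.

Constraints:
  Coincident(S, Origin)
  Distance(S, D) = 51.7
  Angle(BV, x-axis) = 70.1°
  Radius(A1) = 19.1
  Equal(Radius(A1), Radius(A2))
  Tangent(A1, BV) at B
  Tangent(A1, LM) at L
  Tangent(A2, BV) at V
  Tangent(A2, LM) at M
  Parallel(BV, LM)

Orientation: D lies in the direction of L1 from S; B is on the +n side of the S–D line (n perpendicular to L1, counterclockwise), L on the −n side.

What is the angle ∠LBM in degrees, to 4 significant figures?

53.54°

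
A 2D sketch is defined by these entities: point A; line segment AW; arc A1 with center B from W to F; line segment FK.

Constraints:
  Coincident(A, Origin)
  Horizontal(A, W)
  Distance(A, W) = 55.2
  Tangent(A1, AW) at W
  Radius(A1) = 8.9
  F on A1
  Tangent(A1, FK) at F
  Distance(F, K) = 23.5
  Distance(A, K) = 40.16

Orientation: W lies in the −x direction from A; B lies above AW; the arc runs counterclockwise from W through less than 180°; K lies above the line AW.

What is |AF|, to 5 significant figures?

48.323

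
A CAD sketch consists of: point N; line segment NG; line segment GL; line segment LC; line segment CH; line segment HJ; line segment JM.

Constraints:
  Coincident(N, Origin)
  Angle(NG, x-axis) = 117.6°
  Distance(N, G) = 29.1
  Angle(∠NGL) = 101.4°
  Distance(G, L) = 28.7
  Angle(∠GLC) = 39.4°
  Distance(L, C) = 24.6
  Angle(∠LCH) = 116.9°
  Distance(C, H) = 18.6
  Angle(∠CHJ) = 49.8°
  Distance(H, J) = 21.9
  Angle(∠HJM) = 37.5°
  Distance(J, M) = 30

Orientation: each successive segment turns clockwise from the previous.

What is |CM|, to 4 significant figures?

14.49

∠CHJ = 49.8° gives HJ at 65.10° from the x-axis; with |HJ| = 21.9, J = (-4.844, 34.71). ∠HJM = 37.5° gives JM at -77.40° from the x-axis; with |JM| = 30.0, M = (1.700, 5.431). Then |CM| = |M − C| = 14.49.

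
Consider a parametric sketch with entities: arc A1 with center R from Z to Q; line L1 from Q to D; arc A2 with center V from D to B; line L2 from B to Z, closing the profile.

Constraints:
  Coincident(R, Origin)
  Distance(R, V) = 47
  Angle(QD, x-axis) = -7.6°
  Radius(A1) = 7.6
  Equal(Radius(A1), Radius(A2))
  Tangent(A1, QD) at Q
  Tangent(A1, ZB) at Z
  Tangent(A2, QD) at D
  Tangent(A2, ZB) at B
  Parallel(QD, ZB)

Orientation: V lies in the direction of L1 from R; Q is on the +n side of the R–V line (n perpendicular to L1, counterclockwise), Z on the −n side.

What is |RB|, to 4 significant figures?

47.61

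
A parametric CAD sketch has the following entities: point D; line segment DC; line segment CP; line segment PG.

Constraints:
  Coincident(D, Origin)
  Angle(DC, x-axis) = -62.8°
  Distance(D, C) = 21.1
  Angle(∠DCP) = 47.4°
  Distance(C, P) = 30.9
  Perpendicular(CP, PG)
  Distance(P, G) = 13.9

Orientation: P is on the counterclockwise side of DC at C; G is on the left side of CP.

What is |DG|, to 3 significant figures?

16.7

D is at the origin; DC runs at -62.8° with length 21.1, so C = 21.1·(cos -62.8°, sin -62.8°) = (9.64, -18.8). ∠DCP = 47.4°, so CP runs at -62.8° + (180° − 47.4°) = 69.8° from the x-axis; with |CP| = 30.9, P = C + 30.9·(cos 69.8°, sin 69.8°) = (20.3, 10.2). The perpendicularity gives PG at right angles to CP; with |PG| = 13.9 on the left of CP, G = P + 13.9·(-0.938, 0.345) = (7.27, 15.0). Then |DG| = |G − D| = 16.7.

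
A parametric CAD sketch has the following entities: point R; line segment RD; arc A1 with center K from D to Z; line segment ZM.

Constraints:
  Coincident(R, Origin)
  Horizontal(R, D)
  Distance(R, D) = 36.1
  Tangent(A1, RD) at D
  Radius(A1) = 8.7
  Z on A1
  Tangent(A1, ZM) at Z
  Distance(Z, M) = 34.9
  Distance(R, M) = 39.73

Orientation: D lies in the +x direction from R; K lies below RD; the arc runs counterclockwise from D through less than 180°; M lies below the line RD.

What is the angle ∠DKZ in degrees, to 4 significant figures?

66.27°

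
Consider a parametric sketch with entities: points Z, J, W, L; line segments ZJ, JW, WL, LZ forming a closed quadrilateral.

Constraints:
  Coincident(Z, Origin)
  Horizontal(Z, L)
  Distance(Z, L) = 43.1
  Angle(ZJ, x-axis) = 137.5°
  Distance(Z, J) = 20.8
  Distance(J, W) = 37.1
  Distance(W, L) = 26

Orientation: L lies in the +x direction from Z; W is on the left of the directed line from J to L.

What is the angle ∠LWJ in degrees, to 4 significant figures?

143.9°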